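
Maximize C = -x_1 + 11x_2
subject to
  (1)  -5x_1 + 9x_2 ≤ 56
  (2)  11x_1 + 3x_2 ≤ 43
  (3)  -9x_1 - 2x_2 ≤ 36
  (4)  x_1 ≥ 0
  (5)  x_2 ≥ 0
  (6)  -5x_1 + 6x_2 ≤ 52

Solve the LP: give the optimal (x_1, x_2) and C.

Vertices and C = -x_1 + 11x_2:
  (73/38, 277/38) → C = 1487/19
  (0, 56/9) → C = 616/9
  (43/11, 0) → C = -43/11
  (0, 0) → C = 0

x_1 = 73/38, x_2 = 277/38, maximum C = 1487/19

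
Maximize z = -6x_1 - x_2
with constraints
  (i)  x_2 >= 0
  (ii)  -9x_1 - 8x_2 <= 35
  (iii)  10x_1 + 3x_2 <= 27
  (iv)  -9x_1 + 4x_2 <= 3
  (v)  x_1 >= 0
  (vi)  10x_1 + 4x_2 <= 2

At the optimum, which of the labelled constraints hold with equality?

Feasible corners and z = -6x_1 - x_2:
  (0, 0) → z = 0
  (1/5, 0) → z = -6/5
  (0, 1/2) → z = -1/2

The maximum is at (0, 0). Substituting into each constraint, equality holds for (i) and (v); the remaining constraints have slack.

(i) and (v)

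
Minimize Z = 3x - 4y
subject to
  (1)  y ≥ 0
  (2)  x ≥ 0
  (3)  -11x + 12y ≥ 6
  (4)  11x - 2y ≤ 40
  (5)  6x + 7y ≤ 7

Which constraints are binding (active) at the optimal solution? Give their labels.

Extreme points and Z = 3x - 4y:
  (0, 1/2) → Z = -2
  (0, 1) → Z = -4
  (42/149, 113/149) → Z = -326/149

The minimum is at (0, 1). Substituting into each constraint, equality holds for (2) and (5); the remaining constraints have slack.

(2) and (5)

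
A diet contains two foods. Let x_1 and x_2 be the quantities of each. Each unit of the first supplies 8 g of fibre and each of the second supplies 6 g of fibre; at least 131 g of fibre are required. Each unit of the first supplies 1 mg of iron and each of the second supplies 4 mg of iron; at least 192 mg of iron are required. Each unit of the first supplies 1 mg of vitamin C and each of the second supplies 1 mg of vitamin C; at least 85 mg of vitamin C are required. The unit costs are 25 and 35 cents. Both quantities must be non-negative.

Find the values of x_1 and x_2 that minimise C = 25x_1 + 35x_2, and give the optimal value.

Feasible corners and C = 25x_1 + 35x_2:
  (0, 85) → C = 2975
  (192, 0) → C = 4800
  (148/3, 107/3) → C = 7445/3
The feasible region is unbounded (it extends along (0, 1), (1, 0)), but C strictly increases along every unbounded feasible direction, so there is no improving ray and the minimum is attained at a vertex.

x_1 = 148/3, x_2 = 107/3, minimum C = 7445/3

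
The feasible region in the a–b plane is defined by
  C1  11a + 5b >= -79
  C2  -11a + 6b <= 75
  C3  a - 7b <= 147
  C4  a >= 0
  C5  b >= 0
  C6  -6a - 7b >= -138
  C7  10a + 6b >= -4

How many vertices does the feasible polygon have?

Pairwise boundary intersections that survive every other constraint:
  (0, 25/2)
  (303/113, 1968/113)
  (0, 0)
  (23, 0)

4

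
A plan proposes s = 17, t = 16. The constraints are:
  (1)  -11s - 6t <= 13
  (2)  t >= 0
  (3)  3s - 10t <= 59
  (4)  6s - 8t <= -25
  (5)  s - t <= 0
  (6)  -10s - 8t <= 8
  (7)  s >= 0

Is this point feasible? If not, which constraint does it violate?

Constraint (5): s - t = 1, which is not ≤ 0. All other constraints are satisfied.

not feasible — violates (5)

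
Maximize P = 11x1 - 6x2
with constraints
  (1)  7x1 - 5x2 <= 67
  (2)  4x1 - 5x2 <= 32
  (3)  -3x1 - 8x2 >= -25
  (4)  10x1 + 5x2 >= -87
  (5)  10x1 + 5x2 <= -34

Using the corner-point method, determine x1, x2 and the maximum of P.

x1 = -1/7, x2 = -228/35, maximum P = 1313/35

Extreme points and P = 11x1 - 6x2:
  (-55/14, -334/35) → P = 983/70
  (-1/7, -228/35) → P = 1313/35
  (-821/65, 511/65) → P = -12097/65
  (-397/65, 352/65) → P = -6479/65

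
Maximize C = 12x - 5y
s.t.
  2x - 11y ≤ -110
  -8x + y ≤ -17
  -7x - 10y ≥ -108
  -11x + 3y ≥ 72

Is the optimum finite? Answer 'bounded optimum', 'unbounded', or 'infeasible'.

The boundaries 2x - 11y = -110 and -11x + 3y = 72 meet at (-462/115, 1066/115), but that point violates -8x + y ≤ -17. Every candidate vertex is excluded by some other constraint, so the feasible region is empty.

infeasible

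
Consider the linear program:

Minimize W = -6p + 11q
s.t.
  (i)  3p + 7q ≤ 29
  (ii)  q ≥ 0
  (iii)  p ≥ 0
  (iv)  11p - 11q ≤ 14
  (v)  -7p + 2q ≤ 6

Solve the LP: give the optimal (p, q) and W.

p = 14/11, q = 0, minimum W = -84/11

Corner points and W = -6p + 11q:
  (417/110, 277/110) → W = 109/22
  (16/55, 221/55) → W = 467/11
  (0, 0) → W = 0
  (14/11, 0) → W = -84/11
  (0, 3) → W = 33

The optimum lies where q = 0 and 11p - 11q = 14.
Solving simultaneously gives p = 14/11, q = 0.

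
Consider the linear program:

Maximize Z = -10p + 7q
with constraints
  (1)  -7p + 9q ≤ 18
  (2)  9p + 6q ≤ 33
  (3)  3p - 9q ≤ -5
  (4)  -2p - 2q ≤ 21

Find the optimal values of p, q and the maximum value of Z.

Feasible corners and Z = -10p + 7q:
  (63/41, 131/41) → Z = 7
  (-13/4, -19/36) → Z = 1037/36
  (89/33, 16/11) → Z = -554/33

p = -13/4, q = -19/36, maximum Z = 1037/36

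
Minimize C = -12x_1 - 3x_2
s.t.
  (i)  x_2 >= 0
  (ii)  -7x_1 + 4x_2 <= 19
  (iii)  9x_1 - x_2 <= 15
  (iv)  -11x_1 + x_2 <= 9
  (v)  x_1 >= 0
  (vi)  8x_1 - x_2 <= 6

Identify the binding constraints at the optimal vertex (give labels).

(ii) and (vi)

Feasible corners and C = -12x_1 - 3x_2:
  (0, 0) → C = 0
  (3/4, 0) → C = -9
  (0, 19/4) → C = -57/4
  (43/25, 194/25) → C = -1098/25

The minimum is at (43/25, 194/25). Substituting into each constraint, equality holds for (ii) and (vi); the remaining constraints have slack.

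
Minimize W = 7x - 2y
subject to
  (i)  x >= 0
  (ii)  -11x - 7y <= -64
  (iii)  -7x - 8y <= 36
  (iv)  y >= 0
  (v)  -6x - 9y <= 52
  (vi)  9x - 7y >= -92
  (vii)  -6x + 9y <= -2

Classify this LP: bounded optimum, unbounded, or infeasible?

bounded optimum

Vertices and W = 7x - 2y:
  (64/11, 0) → W = 448/11
  (590/141, 362/141) → W = 3406/141
The feasible region has finitely many vertices and no improving ray; the minimum is 3406/141 at (590/141, 362/141).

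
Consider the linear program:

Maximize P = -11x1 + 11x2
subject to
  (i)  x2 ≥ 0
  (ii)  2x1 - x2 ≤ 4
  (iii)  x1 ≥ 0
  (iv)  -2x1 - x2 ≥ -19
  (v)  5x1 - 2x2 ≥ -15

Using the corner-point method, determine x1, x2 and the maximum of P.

x1 = 23/9, x2 = 125/9, maximum P = 374/3

Extreme points and P = -11x1 + 11x2:
  (2, 0) → P = -22
  (0, 0) → P = 0
  (23/4, 15/2) → P = 77/4
  (0, 15/2) → P = 165/2
  (23/9, 125/9) → P = 374/3

The binding constraints are -2x1 - x2 = -19 and 5x1 - 2x2 = -15.
Solving simultaneously gives x1 = 23/9, x2 = 125/9.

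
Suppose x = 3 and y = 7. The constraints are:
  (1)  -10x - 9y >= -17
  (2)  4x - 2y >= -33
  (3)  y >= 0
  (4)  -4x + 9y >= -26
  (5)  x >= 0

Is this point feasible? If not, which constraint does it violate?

not feasible — violates (1)

Constraint (1): -10x - 9y = -93, which is not ≥ -17. All other constraints are satisfied.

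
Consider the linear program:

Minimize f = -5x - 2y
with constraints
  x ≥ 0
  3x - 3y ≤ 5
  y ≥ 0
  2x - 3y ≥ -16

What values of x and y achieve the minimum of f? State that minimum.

x = 21, y = 58/3, minimum f = -431/3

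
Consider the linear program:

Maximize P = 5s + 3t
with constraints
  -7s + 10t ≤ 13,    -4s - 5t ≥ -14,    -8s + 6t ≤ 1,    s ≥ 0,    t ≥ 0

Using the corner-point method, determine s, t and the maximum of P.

s = 7/2, t = 0, maximum P = 35/2

Corner points and P = 5s + 3t:
  (79/64, 29/16) → P = 743/64
  (7/2, 0) → P = 35/2
  (0, 1/6) → P = 1/2
  (0, 0) → P = 0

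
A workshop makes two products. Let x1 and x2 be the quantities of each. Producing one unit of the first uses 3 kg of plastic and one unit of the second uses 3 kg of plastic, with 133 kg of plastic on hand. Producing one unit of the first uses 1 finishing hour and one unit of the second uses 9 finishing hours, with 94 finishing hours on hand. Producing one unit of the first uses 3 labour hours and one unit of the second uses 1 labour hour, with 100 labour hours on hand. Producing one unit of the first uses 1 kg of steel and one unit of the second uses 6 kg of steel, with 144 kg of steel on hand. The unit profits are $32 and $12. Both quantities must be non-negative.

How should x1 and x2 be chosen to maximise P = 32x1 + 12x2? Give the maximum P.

x1 = 31, x2 = 7, maximum P = 1076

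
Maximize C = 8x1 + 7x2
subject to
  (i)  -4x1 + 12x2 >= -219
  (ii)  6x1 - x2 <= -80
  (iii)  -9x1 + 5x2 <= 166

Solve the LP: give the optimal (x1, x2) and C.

Vertices and C = 8x1 + 7x2:
  (-1179/68, -817/34) → C = -10435/34
  (-3087/88, -2635/88) → C = -43141/88
  (-78/7, 92/7) → C = 20/7

The optimum lies where 6x1 - x2 = -80 and -9x1 + 5x2 = 166.
Solving simultaneously gives x1 = -78/7, x2 = 92/7.

x1 = -78/7, x2 = 92/7, maximum C = 20/7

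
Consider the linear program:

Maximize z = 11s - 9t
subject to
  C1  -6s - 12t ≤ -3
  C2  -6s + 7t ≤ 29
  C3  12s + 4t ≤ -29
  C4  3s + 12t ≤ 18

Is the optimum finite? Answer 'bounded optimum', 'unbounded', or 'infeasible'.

The boundaries -6s - 12t = -3 and -6s + 7t = 29 meet at (-109/38, 32/19), but that point violates 12s + 4t ≤ -29. Every candidate vertex is excluded by some other constraint, so the feasible region is empty.

infeasible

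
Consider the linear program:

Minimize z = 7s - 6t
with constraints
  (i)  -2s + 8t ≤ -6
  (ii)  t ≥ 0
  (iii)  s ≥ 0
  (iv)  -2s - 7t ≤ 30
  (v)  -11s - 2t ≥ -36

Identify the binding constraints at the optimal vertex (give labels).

(i) and (ii)

Extreme points and z = 7s - 6t:
  (3, 0) → z = 21
  (75/23, 3/46) → z = 516/23
  (36/11, 0) → z = 252/11

The minimum is at (3, 0). Substituting into each constraint, equality holds for (i) and (ii); the remaining constraints have slack.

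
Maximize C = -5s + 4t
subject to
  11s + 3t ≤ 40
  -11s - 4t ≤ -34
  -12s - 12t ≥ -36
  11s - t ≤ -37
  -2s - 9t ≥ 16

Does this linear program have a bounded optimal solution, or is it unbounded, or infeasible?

The boundaries 11s + 3t = 40 and -11s - 4t = -34 meet at (58/11, -6), but that point violates 11s - t ≤ -37. Every candidate vertex is excluded by some other constraint, so the feasible region is empty.

infeasible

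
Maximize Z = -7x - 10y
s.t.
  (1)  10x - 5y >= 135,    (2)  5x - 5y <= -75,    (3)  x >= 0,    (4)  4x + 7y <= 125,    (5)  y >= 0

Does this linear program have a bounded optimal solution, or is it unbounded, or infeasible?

The boundaries 10x - 5y = 135 and 5x - 5y = -75 meet at (42, 57), but that point violates 4x + 7y ≤ 125. Every candidate vertex is excluded by some other constraint, so the feasible region is empty.

infeasible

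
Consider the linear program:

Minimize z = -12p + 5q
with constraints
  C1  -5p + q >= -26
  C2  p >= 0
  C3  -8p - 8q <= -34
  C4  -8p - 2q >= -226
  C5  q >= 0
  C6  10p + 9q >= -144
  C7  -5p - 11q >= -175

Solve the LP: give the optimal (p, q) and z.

p = 26/5, q = 0, minimum z = -312/5

Feasible corners and z = -12p + 5q:
  (26/5, 0) → z = -312/5
  (461/60, 149/12) → z = -1807/60
  (0, 17/4) → z = 85/4
  (0, 175/11) → z = 875/11
  (17/4, 0) → z = -51

The optimum lies where -5p + q = -26 and q = 0.
Solving simultaneously gives p = 26/5, q = 0.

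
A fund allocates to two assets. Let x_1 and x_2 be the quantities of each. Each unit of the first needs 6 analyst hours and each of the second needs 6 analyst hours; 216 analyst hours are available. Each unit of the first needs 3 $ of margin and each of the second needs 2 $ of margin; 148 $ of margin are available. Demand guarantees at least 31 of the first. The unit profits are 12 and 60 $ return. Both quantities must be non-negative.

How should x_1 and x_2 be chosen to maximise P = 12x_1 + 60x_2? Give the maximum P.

x_1 = 31, x_2 = 5, maximum P = 672

Vertices and P = 12x_1 + 60x_2:
  (36, 0) → P = 432
  (31, 0) → P = 372
  (31, 5) → P = 672

The optimum lies where 6x_1 + 6x_2 = 216 and x_1 = 31.
Solving simultaneously gives x_1 = 31, x_2 = 5.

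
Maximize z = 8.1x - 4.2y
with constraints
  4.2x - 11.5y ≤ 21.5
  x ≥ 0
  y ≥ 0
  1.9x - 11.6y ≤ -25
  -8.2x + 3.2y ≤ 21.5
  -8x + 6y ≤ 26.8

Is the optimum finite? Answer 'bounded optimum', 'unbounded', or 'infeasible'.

unbounded

From the feasible point (53690/2687, 14585/2687), moving in the direction (6, 8) keeps every constraint satisfied while z increases without bound.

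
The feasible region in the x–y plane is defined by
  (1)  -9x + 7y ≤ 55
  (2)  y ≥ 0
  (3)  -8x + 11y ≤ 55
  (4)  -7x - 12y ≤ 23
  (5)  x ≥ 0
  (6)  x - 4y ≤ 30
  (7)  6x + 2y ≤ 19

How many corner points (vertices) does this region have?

Intersecting each pair of boundary lines and keeping only the points that satisfy every inequality leaves:
  (0, 0)
  (19/6, 0)
  (0, 5)
  (99/82, 241/41)

4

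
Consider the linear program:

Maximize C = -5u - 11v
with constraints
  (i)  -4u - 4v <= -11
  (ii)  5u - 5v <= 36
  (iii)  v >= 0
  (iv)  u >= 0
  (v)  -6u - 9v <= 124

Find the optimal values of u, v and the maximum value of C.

u = 11/4, v = 0, maximum C = -55/4

Corner points and C = -5u - 11v:
  (11/4, 0) → C = -55/4
  (0, 11/4) → C = -121/4
  (36/5, 0) → C = -36
The feasible region is unbounded (it extends along (0, 1), (1, 1)), but C strictly decreases along every unbounded feasible direction, so there is no improving ray and the maximum is attained at a vertex.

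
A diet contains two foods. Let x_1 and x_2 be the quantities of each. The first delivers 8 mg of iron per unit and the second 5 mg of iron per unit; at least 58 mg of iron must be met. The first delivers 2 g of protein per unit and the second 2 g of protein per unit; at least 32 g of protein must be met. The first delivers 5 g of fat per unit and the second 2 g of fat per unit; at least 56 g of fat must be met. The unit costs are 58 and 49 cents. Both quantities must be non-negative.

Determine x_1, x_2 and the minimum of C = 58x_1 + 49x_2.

x_1 = 8, x_2 = 8, minimum C = 856

Feasible corners and C = 58x_1 + 49x_2:
  (0, 28) → C = 1372
  (16, 0) → C = 928
  (8, 8) → C = 856
The feasible region is unbounded (it extends along (0, 1), (1, 0)), but C strictly increases along every unbounded feasible direction, so there is no improving ray and the minimum is attained at a vertex.

The binding constraints are 2x_1 + 2x_2 = 32 and 5x_1 + 2x_2 = 56.
Solving simultaneously gives x_1 = 8, x_2 = 8.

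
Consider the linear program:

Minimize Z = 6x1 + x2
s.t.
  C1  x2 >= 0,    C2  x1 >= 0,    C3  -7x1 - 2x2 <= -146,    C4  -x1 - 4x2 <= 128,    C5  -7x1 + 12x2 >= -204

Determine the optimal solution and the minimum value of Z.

Corner points and Z = 6x1 + x2:
  (146/7, 0) → Z = 876/7
  (204/7, 0) → Z = 1224/7
  (0, 73) → Z = 73
The feasible region is unbounded (it extends along (0, 1), (12, 7)), but Z strictly increases along every unbounded feasible direction, so there is no improving ray and the minimum is attained at a vertex.

x1 = 0, x2 = 73, minimum Z = 73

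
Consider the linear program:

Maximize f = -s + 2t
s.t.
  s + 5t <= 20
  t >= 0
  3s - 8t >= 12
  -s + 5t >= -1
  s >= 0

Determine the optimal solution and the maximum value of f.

Feasible corners and f = -s + 2t:
  (220/23, 48/23) → f = -124/23
  (21/2, 19/10) → f = -67/10
  (52/7, 9/7) → f = -34/7

At the optimal vertex, 3s - 8t = 12 and -s + 5t = -1.
Solving simultaneously gives s = 52/7, t = 9/7.

s = 52/7, t = 9/7, maximum f = -34/7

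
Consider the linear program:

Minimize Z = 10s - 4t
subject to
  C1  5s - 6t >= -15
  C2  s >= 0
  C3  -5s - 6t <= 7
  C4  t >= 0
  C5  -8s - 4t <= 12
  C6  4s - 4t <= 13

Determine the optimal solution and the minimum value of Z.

Vertices and Z = 10s - 4t:
  (0, 5/2) → Z = -10
  (69/2, 125/4) → Z = 220
  (0, 0) → Z = 0
  (13/4, 0) → Z = 65/2

At the optimal vertex, 5s - 6t = -15 and s = 0.
Solving simultaneously gives s = 0, t = 5/2.

s = 0, t = 5/2, minimum Z = -10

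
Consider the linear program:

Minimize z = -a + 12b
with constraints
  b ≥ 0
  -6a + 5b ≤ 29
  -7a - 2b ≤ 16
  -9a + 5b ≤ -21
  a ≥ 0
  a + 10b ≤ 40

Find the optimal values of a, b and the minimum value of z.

a = 40, b = 0, minimum z = -40

The optimum lies where b = 0 and a + 10b = 40.
Solving simultaneously gives a = 40, b = 0.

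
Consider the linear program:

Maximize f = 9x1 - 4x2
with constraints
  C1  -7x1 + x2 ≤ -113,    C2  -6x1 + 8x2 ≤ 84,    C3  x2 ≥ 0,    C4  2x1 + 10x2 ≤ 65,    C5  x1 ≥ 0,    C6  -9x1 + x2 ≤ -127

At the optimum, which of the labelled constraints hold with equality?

C3 and C4

Feasible corners and f = 9x1 - 4x2:
  (113/7, 0) → f = 1017/7
  (1195/72, 229/72) → f = 9839/72
  (65/2, 0) → f = 585/2

The maximum is at (65/2, 0). Substituting into each constraint, equality holds for C3 and C4; the remaining constraints have slack.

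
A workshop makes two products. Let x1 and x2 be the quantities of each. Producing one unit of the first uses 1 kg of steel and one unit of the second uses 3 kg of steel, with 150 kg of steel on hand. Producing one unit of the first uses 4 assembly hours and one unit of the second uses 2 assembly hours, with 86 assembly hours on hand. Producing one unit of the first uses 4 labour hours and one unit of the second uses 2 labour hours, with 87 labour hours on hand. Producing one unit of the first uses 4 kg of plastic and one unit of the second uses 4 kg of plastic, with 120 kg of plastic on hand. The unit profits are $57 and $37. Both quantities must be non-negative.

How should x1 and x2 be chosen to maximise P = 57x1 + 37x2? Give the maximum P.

x1 = 13, x2 = 17, maximum P = 1370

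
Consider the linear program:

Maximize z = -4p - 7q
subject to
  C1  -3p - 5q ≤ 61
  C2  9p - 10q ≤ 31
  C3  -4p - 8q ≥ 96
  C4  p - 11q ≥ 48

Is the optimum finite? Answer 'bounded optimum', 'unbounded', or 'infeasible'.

infeasible

The boundaries -3p - 5q = 61 and 9p - 10q = 31 meet at (-91/15, -214/25), but that point violates -4p - 8q ≥ 96. Every candidate vertex is excluded by some other constraint, so the feasible region is empty.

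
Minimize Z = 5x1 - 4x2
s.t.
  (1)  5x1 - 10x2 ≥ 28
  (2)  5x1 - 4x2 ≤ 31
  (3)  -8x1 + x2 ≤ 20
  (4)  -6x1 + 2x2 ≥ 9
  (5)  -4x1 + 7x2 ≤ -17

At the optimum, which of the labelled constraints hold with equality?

(1) and (3)

Feasible corners and Z = 5x1 - 4x2:
  (-76/25, -108/25) → Z = 52/25
  (-73/25, -213/50) → Z = 61/25
  (-31/10, -24/5) → Z = 37/10

The minimum is at (-76/25, -108/25). Substituting into each constraint, equality holds for (1) and (3); the remaining constraints have slack.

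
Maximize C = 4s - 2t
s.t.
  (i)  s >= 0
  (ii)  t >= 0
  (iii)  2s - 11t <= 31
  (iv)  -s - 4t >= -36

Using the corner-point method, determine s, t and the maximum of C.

s = 520/19, t = 41/19, maximum C = 1998/19

Corner points and C = 4s - 2t:
  (0, 0) → C = 0
  (0, 9) → C = -18
  (31/2, 0) → C = 62
  (520/19, 41/19) → C = 1998/19

The binding constraints are 2s - 11t = 31 and -s - 4t = -36.
Solving simultaneously gives s = 520/19, t = 41/19.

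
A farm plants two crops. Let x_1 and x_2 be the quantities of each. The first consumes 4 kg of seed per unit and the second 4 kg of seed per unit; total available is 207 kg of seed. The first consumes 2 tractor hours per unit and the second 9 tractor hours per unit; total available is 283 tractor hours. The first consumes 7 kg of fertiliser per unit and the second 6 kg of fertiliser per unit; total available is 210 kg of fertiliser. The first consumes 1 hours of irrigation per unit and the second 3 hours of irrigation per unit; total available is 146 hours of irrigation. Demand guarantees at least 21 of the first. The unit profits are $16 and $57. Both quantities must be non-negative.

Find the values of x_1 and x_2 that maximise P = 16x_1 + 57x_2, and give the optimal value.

x_1 = 21, x_2 = 21/2, maximum P = 1869/2

Feasible corners and P = 16x_1 + 57x_2:
  (30, 0) → P = 480
  (21, 0) → P = 336
  (21, 21/2) → P = 1869/2

The optimum lies where 7x_1 + 6x_2 = 210 and x_1 = 21.
Solving simultaneously gives x_1 = 21, x_2 = 21/2.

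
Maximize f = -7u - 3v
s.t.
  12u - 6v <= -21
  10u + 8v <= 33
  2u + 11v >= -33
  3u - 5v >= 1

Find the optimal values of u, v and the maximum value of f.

u = -154/43, v = -101/43, maximum f = 1381/43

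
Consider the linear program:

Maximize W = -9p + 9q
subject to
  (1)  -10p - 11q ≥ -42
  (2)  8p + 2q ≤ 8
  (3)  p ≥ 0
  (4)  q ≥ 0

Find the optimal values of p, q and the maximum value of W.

p = 0, q = 42/11, maximum W = 378/11

Vertices and W = -9p + 9q:
  (1/17, 64/17) → W = 567/17
  (0, 42/11) → W = 378/11
  (1, 0) → W = -9
  (0, 0) → W = 0

The optimum lies where -10p - 11q = -42 and p = 0.
Solving simultaneously gives p = 0, q = 42/11.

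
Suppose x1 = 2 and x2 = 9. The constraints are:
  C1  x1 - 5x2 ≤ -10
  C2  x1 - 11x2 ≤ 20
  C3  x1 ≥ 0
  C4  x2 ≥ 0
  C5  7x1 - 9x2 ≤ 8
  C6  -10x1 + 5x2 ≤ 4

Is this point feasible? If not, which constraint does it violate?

not feasible — violates C6

Constraint C6: -10x1 + 5x2 = 25, which is not ≤ 4. All other constraints are satisfied.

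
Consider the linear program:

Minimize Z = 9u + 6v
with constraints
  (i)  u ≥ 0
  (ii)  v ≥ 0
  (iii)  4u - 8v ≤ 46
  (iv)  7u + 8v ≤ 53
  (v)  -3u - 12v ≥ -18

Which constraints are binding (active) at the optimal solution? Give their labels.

Feasible corners and Z = 9u + 6v:
  (0, 0) → Z = 0
  (0, 3/2) → Z = 9
  (6, 0) → Z = 54

The minimum is at (0, 0). Substituting into each constraint, equality holds for (i) and (ii); the remaining constraints have slack.

(i) and (ii)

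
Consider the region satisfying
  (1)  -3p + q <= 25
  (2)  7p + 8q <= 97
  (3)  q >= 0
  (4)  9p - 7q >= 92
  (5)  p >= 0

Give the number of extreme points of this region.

3

Of the 10 pairwise boundary intersections, those satisfying every inequality are:
  (97/7, 0)
  (1415/121, 229/121)
  (92/9, 0)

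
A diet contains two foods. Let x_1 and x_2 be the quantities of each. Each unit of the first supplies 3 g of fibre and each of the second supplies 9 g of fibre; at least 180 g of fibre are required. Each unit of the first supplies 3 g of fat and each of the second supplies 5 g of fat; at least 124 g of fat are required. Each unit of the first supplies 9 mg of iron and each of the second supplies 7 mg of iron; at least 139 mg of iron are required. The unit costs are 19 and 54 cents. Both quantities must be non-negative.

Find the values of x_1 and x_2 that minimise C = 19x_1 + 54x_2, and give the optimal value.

x_1 = 18, x_2 = 14, minimum C = 1098

Extreme points and C = 19x_1 + 54x_2:
  (0, 124/5) → C = 6696/5
  (60, 0) → C = 1140
  (18, 14) → C = 1098
The feasible region is unbounded (it extends along (0, 1), (1, 0)), but C strictly increases along every unbounded feasible direction, so there is no improving ray and the minimum is attained at a vertex.

The binding constraints are 3x_1 + 9x_2 = 180 and 3x_1 + 5x_2 = 124.
Solving simultaneously gives x_1 = 18, x_2 = 14.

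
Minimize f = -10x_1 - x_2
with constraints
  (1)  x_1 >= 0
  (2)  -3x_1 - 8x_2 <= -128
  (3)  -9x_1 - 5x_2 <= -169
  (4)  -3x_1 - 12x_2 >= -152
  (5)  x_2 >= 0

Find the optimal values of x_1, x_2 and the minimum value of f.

x_1 = 152/3, x_2 = 0, minimum f = -1520/3

Corner points and f = -10x_1 - x_2:
  (80/3, 6) → f = -818/3
  (128/3, 0) → f = -1280/3
  (152/3, 0) → f = -1520/3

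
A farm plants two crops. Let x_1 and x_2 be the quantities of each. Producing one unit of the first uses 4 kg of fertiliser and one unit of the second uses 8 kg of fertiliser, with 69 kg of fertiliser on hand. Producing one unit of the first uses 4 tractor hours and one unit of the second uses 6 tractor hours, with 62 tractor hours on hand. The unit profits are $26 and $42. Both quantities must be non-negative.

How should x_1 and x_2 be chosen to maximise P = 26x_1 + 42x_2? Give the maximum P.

Vertices and P = 26x_1 + 42x_2:
  (0, 0) → P = 0
  (0, 69/8) → P = 1449/4
  (31/2, 0) → P = 403
  (41/4, 7/2) → P = 827/2

The binding constraints are 4x_1 + 8x_2 = 69 and 4x_1 + 6x_2 = 62.
Solving simultaneously gives x_1 = 41/4, x_2 = 7/2.

x_1 = 41/4, x_2 = 7/2, maximum P = 827/2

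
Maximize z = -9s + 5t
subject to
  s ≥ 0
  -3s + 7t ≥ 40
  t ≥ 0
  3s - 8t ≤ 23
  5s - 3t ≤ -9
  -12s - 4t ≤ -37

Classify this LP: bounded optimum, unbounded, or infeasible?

From the feasible point (0, 37/4), moving in the direction (0, 1) keeps every constraint satisfied while z increases without bound.

unbounded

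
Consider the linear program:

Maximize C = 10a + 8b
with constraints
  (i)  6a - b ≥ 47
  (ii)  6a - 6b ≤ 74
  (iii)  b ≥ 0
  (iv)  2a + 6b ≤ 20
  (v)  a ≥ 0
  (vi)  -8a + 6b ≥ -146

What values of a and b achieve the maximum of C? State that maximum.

Corner points and C = 10a + 8b:
  (47/6, 0) → C = 235/3
  (151/19, 13/19) → C = 1614/19
  (10, 0) → C = 100

The binding constraints are b = 0 and 2a + 6b = 20.
Solving simultaneously gives a = 10, b = 0.

a = 10, b = 0, maximum C = 100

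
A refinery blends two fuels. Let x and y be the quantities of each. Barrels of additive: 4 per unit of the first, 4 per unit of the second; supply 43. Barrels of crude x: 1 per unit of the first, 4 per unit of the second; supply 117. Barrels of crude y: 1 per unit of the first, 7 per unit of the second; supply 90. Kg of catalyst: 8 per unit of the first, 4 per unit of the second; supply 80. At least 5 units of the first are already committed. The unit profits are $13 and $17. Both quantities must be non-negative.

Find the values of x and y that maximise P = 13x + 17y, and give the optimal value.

Extreme points and P = 13x + 17y:
  (10, 0) → P = 130
  (5, 0) → P = 65
  (37/4, 3/2) → P = 583/4
  (5, 23/4) → P = 651/4

x = 5, y = 23/4, maximum P = 651/4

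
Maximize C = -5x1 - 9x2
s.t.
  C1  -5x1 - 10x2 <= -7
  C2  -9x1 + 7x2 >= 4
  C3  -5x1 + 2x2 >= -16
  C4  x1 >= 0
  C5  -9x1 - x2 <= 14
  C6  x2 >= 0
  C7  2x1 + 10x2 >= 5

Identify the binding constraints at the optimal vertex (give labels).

Vertices and C = -5x1 - 9x2:
  (9/125, 83/125) → C = -792/125
  (0, 7/10) → C = -63/10
  (120/17, 164/17) → C = -2076/17
The feasible region is unbounded (it extends along (0, 1), (2, 5)), but C strictly decreases along every unbounded feasible direction, so there is no improving ray and the maximum is attained at a vertex.

The maximum is at (0, 7/10). Substituting into each constraint, equality holds for C1 and C4; the remaining constraints have slack.

C1 and C4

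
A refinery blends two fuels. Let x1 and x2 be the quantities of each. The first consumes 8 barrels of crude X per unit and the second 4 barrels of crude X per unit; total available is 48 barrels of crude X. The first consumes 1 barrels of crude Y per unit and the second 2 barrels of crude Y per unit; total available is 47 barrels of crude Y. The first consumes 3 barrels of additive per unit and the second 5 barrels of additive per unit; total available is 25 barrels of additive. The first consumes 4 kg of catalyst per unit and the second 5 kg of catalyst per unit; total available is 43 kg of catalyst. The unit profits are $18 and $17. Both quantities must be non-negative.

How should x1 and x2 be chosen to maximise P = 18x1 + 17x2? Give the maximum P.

Corner points and P = 18x1 + 17x2:
  (0, 0) → P = 0
  (0, 5) → P = 85
  (6, 0) → P = 108
  (5, 2) → P = 124

The binding constraints are 8x1 + 4x2 = 48 and 3x1 + 5x2 = 25.
Solving simultaneously gives x1 = 5, x2 = 2.

x1 = 5, x2 = 2, maximum P = 124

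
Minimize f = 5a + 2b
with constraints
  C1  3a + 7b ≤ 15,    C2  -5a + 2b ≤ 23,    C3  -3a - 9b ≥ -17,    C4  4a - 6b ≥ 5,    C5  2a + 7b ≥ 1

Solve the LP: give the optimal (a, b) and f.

Extreme points and f = 5a + 2b:
  (125/46, 45/46) → f = 715/46
  (14, -27/7) → f = 436/7
  (41/40, -3/20) → f = 193/40

a = 41/40, b = -3/20, minimum f = 193/40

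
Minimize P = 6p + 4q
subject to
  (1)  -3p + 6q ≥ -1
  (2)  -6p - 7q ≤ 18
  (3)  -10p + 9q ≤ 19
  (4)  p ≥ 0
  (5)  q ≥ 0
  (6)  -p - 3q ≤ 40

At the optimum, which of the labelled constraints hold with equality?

(4) and (5)

Extreme points and P = 6p + 4q:
  (1/3, 0) → P = 2
  (0, 19/9) → P = 76/9
  (0, 0) → P = 0
The feasible region is unbounded (it extends along (9, 10), (2, 1)), but P strictly increases along every unbounded feasible direction, so there is no improving ray and the minimum is attained at a vertex.

The minimum is at (0, 0). Substituting into each constraint, equality holds for (4) and (5); the remaining constraints have slack.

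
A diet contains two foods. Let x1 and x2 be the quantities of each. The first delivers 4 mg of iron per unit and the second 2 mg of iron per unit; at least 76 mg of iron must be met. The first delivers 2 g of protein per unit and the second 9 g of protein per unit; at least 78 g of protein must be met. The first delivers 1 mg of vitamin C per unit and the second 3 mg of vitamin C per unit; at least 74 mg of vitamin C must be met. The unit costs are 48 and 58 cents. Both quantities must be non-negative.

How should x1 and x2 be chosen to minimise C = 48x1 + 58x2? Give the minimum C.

Vertices and C = 48x1 + 58x2:
  (0, 38) → C = 2204
  (74, 0) → C = 3552
  (8, 22) → C = 1660
The feasible region is unbounded (it extends along (0, 1), (1, 0)), but C strictly increases along every unbounded feasible direction, so there is no improving ray and the minimum is attained at a vertex.

x1 = 8, x2 = 22, minimum C = 1660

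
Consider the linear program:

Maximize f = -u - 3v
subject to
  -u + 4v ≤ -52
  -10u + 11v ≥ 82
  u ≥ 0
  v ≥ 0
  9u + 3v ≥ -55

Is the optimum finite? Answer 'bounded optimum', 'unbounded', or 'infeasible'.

The boundaries -u + 4v = -52 and v = 0 meet at (52, 0), but that point violates -10u + 11v ≥ 82. Every candidate vertex is excluded by some other constraint, so the feasible region is empty.

infeasible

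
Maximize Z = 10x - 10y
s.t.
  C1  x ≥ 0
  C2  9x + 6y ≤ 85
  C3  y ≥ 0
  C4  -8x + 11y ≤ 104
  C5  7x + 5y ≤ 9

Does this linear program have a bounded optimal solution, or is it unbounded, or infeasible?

bounded optimum

Corner points and Z = 10x - 10y:
  (0, 0) → Z = 0
  (0, 9/5) → Z = -18
  (9/7, 0) → Z = 90/7
The feasible region has finitely many vertices and no improving ray; the maximum is 90/7 at (9/7, 0).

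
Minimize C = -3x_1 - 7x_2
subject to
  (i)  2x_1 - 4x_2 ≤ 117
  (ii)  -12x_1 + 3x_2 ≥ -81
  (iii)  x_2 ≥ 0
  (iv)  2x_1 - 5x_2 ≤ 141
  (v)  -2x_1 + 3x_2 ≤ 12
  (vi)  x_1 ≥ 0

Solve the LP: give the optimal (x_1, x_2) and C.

x_1 = 93/10, x_2 = 51/5, minimum C = -993/10

Vertices and C = -3x_1 - 7x_2:
  (27/4, 0) → C = -81/4
  (93/10, 51/5) → C = -993/10
  (0, 0) → C = 0
  (0, 4) → C = -28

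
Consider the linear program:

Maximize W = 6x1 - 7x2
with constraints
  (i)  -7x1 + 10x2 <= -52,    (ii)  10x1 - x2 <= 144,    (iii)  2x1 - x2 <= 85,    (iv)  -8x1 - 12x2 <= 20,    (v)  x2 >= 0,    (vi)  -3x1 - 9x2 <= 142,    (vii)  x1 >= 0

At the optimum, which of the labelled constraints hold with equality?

(ii) and (v)

Feasible corners and W = 6x1 - 7x2:
  (1388/93, 488/93) → W = 4912/93
  (52/7, 0) → W = 312/7
  (72/5, 0) → W = 432/5

The maximum is at (72/5, 0). Substituting into each constraint, equality holds for (ii) and (v); the remaining constraints have slack.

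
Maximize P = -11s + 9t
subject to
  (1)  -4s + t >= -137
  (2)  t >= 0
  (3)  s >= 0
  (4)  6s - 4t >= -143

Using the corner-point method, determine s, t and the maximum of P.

s = 691/10, t = 697/5, maximum P = 989/2

Feasible corners and P = -11s + 9t:
  (137/4, 0) → P = -1507/4
  (691/10, 697/5) → P = 989/2
  (0, 0) → P = 0
  (0, 143/4) → P = 1287/4

The optimum lies where -4s + t = -137 and 6s - 4t = -143.
Solving simultaneously gives s = 691/10, t = 697/5.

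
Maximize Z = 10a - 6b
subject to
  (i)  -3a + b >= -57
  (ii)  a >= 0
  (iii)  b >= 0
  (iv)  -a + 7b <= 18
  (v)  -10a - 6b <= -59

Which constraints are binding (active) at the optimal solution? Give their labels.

(i) and (iii)

Feasible corners and Z = 10a - 6b:
  (19, 0) → Z = 190
  (417/20, 111/20) → Z = 876/5
  (59/10, 0) → Z = 59
  (305/76, 239/76) → Z = 404/19

The maximum is at (19, 0). Substituting into each constraint, equality holds for (i) and (iii); the remaining constraints have slack.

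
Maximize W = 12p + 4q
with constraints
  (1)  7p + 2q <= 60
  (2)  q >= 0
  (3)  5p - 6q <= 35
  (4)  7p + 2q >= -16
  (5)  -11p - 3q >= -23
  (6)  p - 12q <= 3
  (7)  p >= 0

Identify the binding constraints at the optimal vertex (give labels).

(5) and (7)

Extreme points and W = 12p + 4q:
  (23/11, 0) → W = 276/11
  (0, 0) → W = 0
  (0, 23/3) → W = 92/3

The maximum is at (0, 23/3). Substituting into each constraint, equality holds for (5) and (7); the remaining constraints have slack.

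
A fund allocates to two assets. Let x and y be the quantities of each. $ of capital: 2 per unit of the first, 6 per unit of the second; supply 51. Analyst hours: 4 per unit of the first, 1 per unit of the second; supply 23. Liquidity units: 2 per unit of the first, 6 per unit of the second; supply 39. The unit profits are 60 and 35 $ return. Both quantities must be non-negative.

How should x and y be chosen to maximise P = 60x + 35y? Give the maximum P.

Corner points and P = 60x + 35y:
  (0, 0) → P = 0
  (0, 13/2) → P = 455/2
  (23/4, 0) → P = 345
  (9/2, 5) → P = 445

x = 9/2, y = 5, maximum P = 445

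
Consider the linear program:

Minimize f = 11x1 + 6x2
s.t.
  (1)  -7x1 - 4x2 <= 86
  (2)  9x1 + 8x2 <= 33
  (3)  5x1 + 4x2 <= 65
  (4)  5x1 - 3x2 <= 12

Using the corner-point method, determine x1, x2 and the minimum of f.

Feasible corners and f = 11x1 + 6x2:
  (-41, 201/4) → f = -299/2
  (-210/41, -514/41) → f = -5394/41
  (195/67, 57/67) → f = 2487/67

x1 = -41, x2 = 201/4, minimum f = -299/2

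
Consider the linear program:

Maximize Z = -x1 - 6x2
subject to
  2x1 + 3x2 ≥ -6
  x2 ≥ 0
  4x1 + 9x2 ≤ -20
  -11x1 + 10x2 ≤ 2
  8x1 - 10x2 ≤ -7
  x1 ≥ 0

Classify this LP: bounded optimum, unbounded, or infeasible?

infeasible

The boundaries -11x1 + 10x2 = 2 and 8x1 - 10x2 = -7 meet at (5/3, 61/30), but that point violates 4x1 + 9x2 ≤ -20. Every candidate vertex is excluded by some other constraint, so the feasible region is empty.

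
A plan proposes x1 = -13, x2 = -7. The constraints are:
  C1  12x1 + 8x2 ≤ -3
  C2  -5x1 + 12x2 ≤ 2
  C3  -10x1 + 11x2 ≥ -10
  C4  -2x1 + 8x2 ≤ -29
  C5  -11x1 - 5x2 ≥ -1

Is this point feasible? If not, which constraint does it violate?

C1: -212 ≤ -3 ✓
C2: -19 ≤ 2 ✓
C3: 53 ≥ -10 ✓
C4: -30 ≤ -29 ✓
C5: 178 ≥ -1 ✓

feasible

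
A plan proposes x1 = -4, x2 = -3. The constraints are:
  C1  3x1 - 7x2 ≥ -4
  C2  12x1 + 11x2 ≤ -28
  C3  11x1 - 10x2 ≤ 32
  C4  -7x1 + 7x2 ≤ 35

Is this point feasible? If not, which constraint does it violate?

C1: 9 ≥ -4 ✓
C2: -81 ≤ -28 ✓
C3: -14 ≤ 32 ✓
C4: 7 ≤ 35 ✓

feasible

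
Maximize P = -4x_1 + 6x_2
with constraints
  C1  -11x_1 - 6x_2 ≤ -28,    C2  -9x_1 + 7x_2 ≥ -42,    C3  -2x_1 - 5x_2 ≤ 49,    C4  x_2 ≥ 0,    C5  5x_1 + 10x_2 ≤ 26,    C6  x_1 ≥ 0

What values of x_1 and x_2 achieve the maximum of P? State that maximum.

Corner points and P = -4x_1 + 6x_2:
  (28/11, 0) → P = -112/11
  (31/20, 73/40) → P = 19/4
  (14/3, 0) → P = -56/3
  (602/125, 24/125) → P = -2264/125

x_1 = 31/20, x_2 = 73/40, maximum P = 19/4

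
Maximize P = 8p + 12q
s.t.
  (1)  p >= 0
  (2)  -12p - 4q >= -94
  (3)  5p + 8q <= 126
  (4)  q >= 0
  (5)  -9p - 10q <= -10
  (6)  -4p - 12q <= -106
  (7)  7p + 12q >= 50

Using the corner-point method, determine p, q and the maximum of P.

Feasible corners and P = 8p + 12q:
  (0, 63/4) → P = 189
  (0, 53/6) → P = 106
  (62/19, 521/38) → P = 3622/19
  (11/2, 7) → P = 128

At the optimal vertex, -12p - 4q = -94 and 5p + 8q = 126.
Solving simultaneously gives p = 62/19, q = 521/38.

p = 62/19, q = 521/38, maximum P = 3622/19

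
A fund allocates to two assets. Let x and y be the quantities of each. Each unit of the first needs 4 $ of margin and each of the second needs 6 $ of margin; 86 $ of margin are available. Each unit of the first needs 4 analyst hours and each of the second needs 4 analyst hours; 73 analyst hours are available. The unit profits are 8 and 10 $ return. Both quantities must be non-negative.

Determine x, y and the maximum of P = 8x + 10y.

Feasible corners and P = 8x + 10y:
  (0, 0) → P = 0
  (0, 43/3) → P = 430/3
  (73/4, 0) → P = 146
  (47/4, 13/2) → P = 159

The optimum lies where 4x + 6y = 86 and 4x + 4y = 73.
Solving simultaneously gives x = 47/4, y = 13/2.

x = 47/4, y = 13/2, maximum P = 159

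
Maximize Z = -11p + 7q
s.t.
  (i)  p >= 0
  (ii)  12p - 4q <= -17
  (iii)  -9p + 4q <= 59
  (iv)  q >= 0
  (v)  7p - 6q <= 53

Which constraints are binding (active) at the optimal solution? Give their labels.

(ii) and (iii)

Corner points and Z = -11p + 7q:
  (0, 17/4) → Z = 119/4
  (0, 59/4) → Z = 413/4
  (14, 185/4) → Z = 679/4

The maximum is at (14, 185/4). Substituting into each constraint, equality holds for (ii) and (iii); the remaining constraints have slack.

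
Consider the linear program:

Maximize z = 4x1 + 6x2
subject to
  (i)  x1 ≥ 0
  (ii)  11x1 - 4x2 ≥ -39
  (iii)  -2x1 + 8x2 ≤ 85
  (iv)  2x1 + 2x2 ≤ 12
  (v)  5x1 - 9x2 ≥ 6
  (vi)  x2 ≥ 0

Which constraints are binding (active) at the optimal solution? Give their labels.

(iv) and (v)

Feasible corners and z = 4x1 + 6x2:
  (30/7, 12/7) → z = 192/7
  (6, 0) → z = 24
  (6/5, 0) → z = 24/5

The maximum is at (30/7, 12/7). Substituting into each constraint, equality holds for (iv) and (v); the remaining constraints have slack.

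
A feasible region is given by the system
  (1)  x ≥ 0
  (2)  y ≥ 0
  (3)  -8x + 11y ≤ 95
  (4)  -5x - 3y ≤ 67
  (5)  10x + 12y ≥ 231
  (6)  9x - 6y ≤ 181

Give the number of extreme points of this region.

3

Pairwise boundary intersections that survive every other constraint:
  (1401/206, 1399/103)
  (2561/51, 2303/51)
  (593/28, 269/168)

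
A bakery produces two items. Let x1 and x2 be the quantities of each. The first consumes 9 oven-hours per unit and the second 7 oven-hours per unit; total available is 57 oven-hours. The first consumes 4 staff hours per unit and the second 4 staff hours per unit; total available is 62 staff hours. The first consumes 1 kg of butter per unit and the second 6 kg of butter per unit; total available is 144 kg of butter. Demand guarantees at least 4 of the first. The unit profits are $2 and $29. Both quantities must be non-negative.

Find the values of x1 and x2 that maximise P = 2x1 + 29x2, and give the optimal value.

The optimum lies where 9x1 + 7x2 = 57 and x1 = 4.
Solving simultaneously gives x1 = 4, x2 = 3.

x1 = 4, x2 = 3, maximum P = 95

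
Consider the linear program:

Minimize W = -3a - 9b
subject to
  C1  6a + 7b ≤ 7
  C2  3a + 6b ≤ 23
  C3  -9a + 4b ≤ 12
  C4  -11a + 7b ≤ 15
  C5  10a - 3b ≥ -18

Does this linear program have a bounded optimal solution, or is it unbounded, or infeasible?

Extreme points and W = -3a - 9b:
  (-8/17, 167/119) → W = -1335/119
  (-24/19, 3/19) → W = 45/19
  (-36/13, -42/13) → W = 486/13
The feasible region has finitely many vertices and no improving ray; the minimum is -1335/119 at (-8/17, 167/119).

bounded optimum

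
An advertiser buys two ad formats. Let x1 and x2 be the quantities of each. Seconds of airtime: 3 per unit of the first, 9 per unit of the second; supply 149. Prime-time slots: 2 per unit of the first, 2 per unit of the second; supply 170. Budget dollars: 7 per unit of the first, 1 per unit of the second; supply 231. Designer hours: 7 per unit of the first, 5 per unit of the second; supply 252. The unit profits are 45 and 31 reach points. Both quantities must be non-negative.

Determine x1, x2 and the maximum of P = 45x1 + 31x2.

Vertices and P = 45x1 + 31x2:
  (0, 0) → P = 0
  (0, 149/9) → P = 4619/9
  (33, 0) → P = 1485
  (1523/48, 287/48) → P = 9679/6
  (129/4, 21/4) → P = 1614

x1 = 129/4, x2 = 21/4, maximum P = 1614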